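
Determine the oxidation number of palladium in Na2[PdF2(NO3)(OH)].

+2

2 sodium outside the brackets (+1 each) → the complex ion is 2−.
Ligand charges: 2×F = -2; 1×OH = -1; 1×NO3 = -1; sum -4.
Pd + (-4) = 2− ⇒ Pd is +2.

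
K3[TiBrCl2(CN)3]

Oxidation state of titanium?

3 potassium outside the brackets (+1 each) → the complex ion is 3−.
Ligand charges: 3×CN = -3; 2×Cl = -2; 1×Br = -1; sum -6.
Ti + (-6) = 3− ⇒ Ti is +3.

+3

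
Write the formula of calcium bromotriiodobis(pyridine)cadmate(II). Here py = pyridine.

Ligands: 1 bromo (Br, -1), 2 pyridine (py, neutral), 3 iodo (I, -1). Ligand charge sum = -4.
With Cd in oxidation state +2, the complex ion is [Cd...]^2−.
Charge balance with calcium (+2) requires 1 complex ion per 1 calcium.

Ca[CdBrI3(py)2]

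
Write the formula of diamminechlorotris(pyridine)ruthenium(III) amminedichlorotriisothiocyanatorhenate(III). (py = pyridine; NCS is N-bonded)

[RuCl(NH3)2(py)3][ReCl2(NCS)3(NH3)]

Cation [Ru…]: ligand charges -1, Ru(III) ⇒ ion charge 2+.
Anion [Re…]: ligand charges -5, Re(III) ⇒ ion charge 2−.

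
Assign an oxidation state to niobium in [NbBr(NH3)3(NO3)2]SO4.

+5

1 sulfate outside the brackets (-2 each) → the complex ion is 2+.
Ligand charges: 2×NO3 = -2; 1×Br = -1; 3×NH3 neutral; sum -3.
Nb + (-3) = 2+ ⇒ Nb is +5.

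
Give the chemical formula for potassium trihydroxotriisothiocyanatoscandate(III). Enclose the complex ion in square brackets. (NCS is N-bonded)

K3[Sc(NCS)3(OH)3]

Ligands: 3 hydroxo (OH, -1), 3 isothiocyanato (NCS, -1). Ligand charge sum = -6.
Charge balance with potassium (+1) requires 1 complex ion per 3 potassium.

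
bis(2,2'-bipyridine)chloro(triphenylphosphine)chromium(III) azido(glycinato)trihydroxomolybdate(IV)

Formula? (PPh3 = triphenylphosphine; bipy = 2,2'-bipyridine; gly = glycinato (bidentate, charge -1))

[Cr(bipy)2Cl(PPh3)][Mo(gly)(N3)(OH)3]2

Cation [Cr…]: ligand charges -1, Cr(III) ⇒ ion charge 2+.
Anion [Mo…]: ligand charges -5, Mo(IV) ⇒ ion charge 1−.
One 2+ cation requires 2 of the 1− anion.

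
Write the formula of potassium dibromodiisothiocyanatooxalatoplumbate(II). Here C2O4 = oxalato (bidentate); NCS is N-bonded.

K4[PbBr2(C2O4)(NCS)2]

Ligands: 1 oxalato (C2O4, -2), 2 bromo (Br, -1), 2 isothiocyanato (NCS, -1). Ligand charge sum = -6.
Charge balance with potassium (+1) requires 1 complex ion per 4 potassium.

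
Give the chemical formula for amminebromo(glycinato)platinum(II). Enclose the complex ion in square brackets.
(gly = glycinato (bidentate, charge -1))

[PtBr(gly)(NH3)]

Ligands: 1 bromo (Br, -1), 1 glycinato (gly, -1), 1 ammine (NH3, neutral). Ligand charge sum = -2.
With Pt in oxidation state +2, the complex ion is [Pt...].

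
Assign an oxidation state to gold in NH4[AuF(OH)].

+1

1 ammonium outside the brackets (+1 each) → the complex ion is 1−.
Ligand charges: 1×F = -1; 1×OH = -1; sum -2.
Au + (-2) = 1− ⇒ Au is +1.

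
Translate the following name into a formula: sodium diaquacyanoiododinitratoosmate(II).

Ligands: 2 aqua (H2O, neutral), 1 iodo (I, -1), 1 cyano (CN, -1), 2 nitrato (NO3, -1). Ligand charge sum = -4.
Charge balance with sodium (+1) requires 1 complex ion per 2 sodium.

Na2[Os(CN)(H2O)2I(NO3)2]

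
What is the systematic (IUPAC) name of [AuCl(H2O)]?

There is no counter-ion, so the complex is neutral overall.
Ligand charges: 1×aqua (neutral), 1×chloro (-1 each); total -1. So Au + (-1) = 0, giving Au = +1.
Ligands are named alphabetically: aqua before chloro.

aquachlorogold(I)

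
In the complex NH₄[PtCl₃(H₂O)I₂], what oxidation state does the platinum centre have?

+4

1 ammonium outside the brackets (+1 each) → the complex ion is 1−.
Ligand charges: 3×Cl = -3; 2×I = -2; 1×H2O neutral; sum -5.
Pt + (-5) = 1− ⇒ Pt is +4.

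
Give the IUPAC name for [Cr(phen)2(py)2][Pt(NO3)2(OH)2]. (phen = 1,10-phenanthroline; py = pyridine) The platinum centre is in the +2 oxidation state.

Pt is given as +2; the anion's ligand charges sum to -4, so the complex anion is 2−.
A 1:1 salt means the cation carries the equal and opposite charge, 2+.
Cation: ligand charges sum to 0; for the ion to be 2+, Cr = +2.

bis(1,10-phenanthroline)bis(pyridine)chromium(II) dihydroxodinitratoplatinate(II)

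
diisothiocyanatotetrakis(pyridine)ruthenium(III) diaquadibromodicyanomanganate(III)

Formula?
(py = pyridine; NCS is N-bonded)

Cation [Ru…]: ligand charges -2, Ru(III) ⇒ ion charge 1+.
Anion [Mn…]: ligand charges -4, Mn(III) ⇒ ion charge 1−.
One 1+ cation balances one 1− anion.

[Ru(NCS)2(py)4][MnBr2(CN)2(H2O)2]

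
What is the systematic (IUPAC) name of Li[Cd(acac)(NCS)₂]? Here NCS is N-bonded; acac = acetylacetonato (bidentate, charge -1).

The 1 lithium counter-ion carries a total charge of +1, so each complex ion is 1−.
Ligand charges: 2×isothiocyanato (-1 each), 1×acetylacetonato (-1 each); total -3. So Cd + (-3) = 1−, giving Cd = +2.
The complex ion is anionic, so cadmium takes the -ate form cadmate(II).

lithium (acetylacetonato)diisothiocyanatocadmate(II)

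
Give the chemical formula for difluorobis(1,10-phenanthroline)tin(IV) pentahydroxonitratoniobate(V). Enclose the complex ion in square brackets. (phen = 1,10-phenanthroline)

Cation [Sn…]: ligand charges -2, Sn(IV) ⇒ ion charge 2+.
Anion [Nb…]: ligand charges -6, Nb(V) ⇒ ion charge 1−.
One 2+ cation requires 2 of the 1− anion.

[SnF2(phen)2][Nb(NO3)(OH)5]2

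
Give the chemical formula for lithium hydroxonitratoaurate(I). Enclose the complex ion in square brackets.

Li[Au(NO3)(OH)]

Ligands: 1 hydroxo (OH, -1), 1 nitrato (NO3, -1). Ligand charge sum = -2.
Charge balance with lithium (+1) requires 1 complex ion per 1 lithium.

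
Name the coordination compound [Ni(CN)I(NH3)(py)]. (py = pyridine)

There is no counter-ion, so the complex is neutral overall.
Ligand charges: 1×cyano (-1 each), 1×iodo (-1 each), 1×ammine (neutral), 1×pyridine (neutral); total -2. So Ni + (-2) = 0, giving Ni = +2.
Ligands are named alphabetically: ammine before cyano before iodo before pyridine.

amminecyanoiodo(pyridine)nickel(II)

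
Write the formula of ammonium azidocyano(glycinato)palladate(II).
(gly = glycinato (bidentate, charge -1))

NH4[Pd(CN)(gly)(N3)]

Ligands: 1 azido (N3, -1), 1 glycinato (gly, -1), 1 cyano (CN, -1). Ligand charge sum = -3.
Charge balance with ammonium (+1) requires 1 complex ion per 1 ammonium.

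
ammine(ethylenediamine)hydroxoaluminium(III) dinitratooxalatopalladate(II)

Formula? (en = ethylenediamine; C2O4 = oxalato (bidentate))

[Al(en)(NH3)(OH)][Pd(C2O4)(NO3)2]

Cation [Al…]: ligand charges -1, Al(III) ⇒ ion charge 2+.
Anion [Pd…]: ligand charges -4, Pd(II) ⇒ ion charge 2−.
One 2+ cation balances one 2− anion.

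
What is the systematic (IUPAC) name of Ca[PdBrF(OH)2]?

calcium bromofluorodihydroxopalladate(II)

The 1 calcium counter-ion carries a total charge of +2, so each complex ion is 2−.
Ligand charges: 2×hydroxo (-1 each), 1×bromo (-1 each), 1×fluoro (-1 each); total -4. So Pd + (-4) = 2−, giving Pd = +2.
Ligands are named alphabetically: bromo before fluoro before hydroxo.
The complex ion is anionic, so palladium takes the -ate form palladate(II).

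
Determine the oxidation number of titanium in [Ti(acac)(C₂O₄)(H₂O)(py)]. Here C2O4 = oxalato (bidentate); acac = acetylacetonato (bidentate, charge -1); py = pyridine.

+3

No counter-ion: the bracketed complex is neutral.
Ligand charges: 1×C2O4 = -2; 1×H2O neutral; 1×acac = -1; 1×py neutral; sum -3.
Ti + (-3) = 0 ⇒ Ti is +3.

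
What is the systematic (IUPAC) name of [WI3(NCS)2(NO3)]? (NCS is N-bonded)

There is no counter-ion, so the complex is neutral overall.
Ligand charges: 2×isothiocyanato (-1 each), 3×iodo (-1 each), 1×nitrato (-1 each); total -6. So W + (-6) = 0, giving W = +6.
Ligands are named alphabetically: iodo before isothiocyanato before nitrato.

triiododiisothiocyanatonitratotungsten(VI)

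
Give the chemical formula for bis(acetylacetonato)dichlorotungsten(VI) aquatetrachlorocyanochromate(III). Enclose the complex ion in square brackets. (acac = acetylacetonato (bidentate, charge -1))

Cation [W…]: ligand charges -4, W(VI) ⇒ ion charge 2+.
Anion [Cr…]: ligand charges -5, Cr(III) ⇒ ion charge 2−.
One 2+ cation balances one 2− anion.

[W(acac)2Cl2][CrCl4(CN)(H2O)]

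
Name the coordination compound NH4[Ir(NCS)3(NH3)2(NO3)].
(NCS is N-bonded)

The 1 ammonium counter-ion carries a total charge of +1, so each complex ion is 1−.
Ligand charges: 3×isothiocyanato (-1 each), 1×nitrato (-1 each), 2×ammine (neutral); total -4. So Ir + (-4) = 1−, giving Ir = +3.
Ligands are named alphabetically: ammine before isothiocyanato before nitrato.
The complex ion is anionic, so iridium takes the -ate form iridate(III).

ammonium diamminetriisothiocyanatonitratoiridate(III)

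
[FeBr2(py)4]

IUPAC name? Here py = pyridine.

dibromotetrakis(pyridine)iron(II)

There is no counter-ion, so the complex is neutral overall.
Ligand charges: 2×bromo (-1 each), 4×pyridine (neutral); total -2. So Fe + (-2) = 0, giving Fe = +2.
Ligands are named alphabetically: bromo before pyridine.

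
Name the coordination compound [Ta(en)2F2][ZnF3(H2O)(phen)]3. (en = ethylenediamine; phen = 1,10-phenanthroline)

bis(ethylenediamine)difluorotantalum(V) aquatrifluoro(1,10-phenanthroline)zincate(II)

Both ions are complex: the cation is named first with the plain metal name, the anion second with the -ate form; each ion's ligands are alphabetised independently.
Zinc is always +2 in its complexes; the anion's ligand charges sum to -3, so the complex anion is 1−.
With 3 anions per cation, the cation must be 3×1 = 3+.
Cation: ligand charges sum to -2; for the ion to be 3+, Ta = +5.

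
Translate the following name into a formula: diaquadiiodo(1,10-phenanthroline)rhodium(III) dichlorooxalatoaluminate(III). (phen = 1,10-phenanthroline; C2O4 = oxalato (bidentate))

Cation [Rh…]: ligand charges -2, Rh(III) ⇒ ion charge 1+.
Anion [Al…]: ligand charges -4, Al(III) ⇒ ion charge 1−.
One 1+ cation balances one 1− anion.

[Rh(H2O)2I2(phen)][Al(C2O4)Cl2]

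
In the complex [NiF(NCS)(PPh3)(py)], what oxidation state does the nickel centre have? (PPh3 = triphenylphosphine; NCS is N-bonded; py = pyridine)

+2

No counter-ion: the bracketed complex is neutral.
Ligand charges: 1×F = -1; 1×PPh3 neutral; 1×NCS = -1; 1×py neutral; sum -2.
Ni + (-2) = 0 ⇒ Ni is +2.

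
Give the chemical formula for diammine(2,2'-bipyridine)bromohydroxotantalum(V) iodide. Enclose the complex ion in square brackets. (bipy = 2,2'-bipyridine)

[Ta(bipy)Br(NH3)2(OH)]I3

Ligands: 1 hydroxo (OH, -1), 1 2,2'-bipyridine (bipy, neutral), 2 ammine (NH3, neutral), 1 bromo (Br, -1). Ligand charge sum = -2.
With Ta in oxidation state +5, the complex ion is [Ta...]^3+.
Charge balance with iodide (-1) requires 1 complex ion per 3 iodide.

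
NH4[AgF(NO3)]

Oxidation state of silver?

+1

1 ammonium outside the brackets (+1 each) → the complex ion is 1−.
Ligand charges: 1×F = -1; 1×NO3 = -1; sum -2.
Ag + (-2) = 1− ⇒ Ag is +1.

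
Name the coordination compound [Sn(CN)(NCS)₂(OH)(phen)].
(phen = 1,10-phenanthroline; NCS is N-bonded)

There is no counter-ion, so the complex is neutral overall.
Ligand charges: 1×1,10-phenanthroline (neutral), 2×isothiocyanato (-1 each), 1×cyano (-1 each), 1×hydroxo (-1 each); total -4. So Sn + (-4) = 0, giving Sn = +4.
Ligands are named alphabetically: cyano before hydroxo before isothiocyanato before phenanthroline.

cyanohydroxodiisothiocyanato(1,10-phenanthroline)tin(IV)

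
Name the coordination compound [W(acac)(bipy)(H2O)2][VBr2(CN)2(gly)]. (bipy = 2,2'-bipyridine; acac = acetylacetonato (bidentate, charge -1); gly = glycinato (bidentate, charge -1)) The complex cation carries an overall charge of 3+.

Both ions are complex: the cation is named first with the plain metal name, the anion second with the -ate form; each ion's ligands are alphabetised independently.
The complex cation is given as 3+; its ligand charges sum to -1, so W = +4.
A 1:1 salt means the anion carries the equal and opposite charge, 3−.
Anion: ligand charges sum to -5; for the ion to be 3−, V = +2.

(acetylacetonato)diaqua(2,2'-bipyridine)tungsten(IV) dibromodicyano(glycinato)vanadate(II)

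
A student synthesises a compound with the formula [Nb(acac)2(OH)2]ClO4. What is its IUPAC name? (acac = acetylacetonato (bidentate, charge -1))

bis(acetylacetonato)dihydroxoniobium(V) perchlorate

The 1 perchlorate counter-ion carries a total charge of -1, so each complex ion is 1+.
Ligand charges: 2×hydroxo (-1 each), 2×acetylacetonato (-1 each); total -4. So Nb + (-4) = 1+, giving Nb = +5.
Ligands are named alphabetically: acetylacetonato before hydroxo.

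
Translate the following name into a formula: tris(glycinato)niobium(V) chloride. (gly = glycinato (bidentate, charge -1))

[Nb(gly)3]Cl2

Ligands: 3 glycinato (gly, -1). Ligand charge sum = -3.
Charge balance with chloride (-1) requires 1 complex ion per 2 chloride.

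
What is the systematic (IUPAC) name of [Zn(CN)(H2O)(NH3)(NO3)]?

ammineaquacyanonitratozinc(II)

There is no counter-ion, so the complex is neutral overall.
Ligand charges: 1×cyano (-1 each), 1×aqua (neutral), 1×ammine (neutral), 1×nitrato (-1 each); total -2. So Zn + (-2) = 0, giving Zn = +2.
Ligands are named alphabetically: ammine before aqua before cyano before nitrato.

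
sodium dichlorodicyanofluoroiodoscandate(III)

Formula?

Ligands: 2 cyano (CN, -1), 1 fluoro (F, -1), 1 iodo (I, -1), 2 chloro (Cl, -1). Ligand charge sum = -6.
With Sc in oxidation state +3, the complex ion is [Sc...]^3−.
Charge balance with sodium (+1) requires 1 complex ion per 3 sodium.

Na3[ScCl2(CN)2FI]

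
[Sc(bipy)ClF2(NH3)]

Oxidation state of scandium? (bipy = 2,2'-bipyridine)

No counter-ion: the bracketed complex is neutral.
Ligand charges: 2×F = -2; 1×NH3 neutral; 1×Cl = -1; 1×bipy neutral; sum -3.
Sc + (-3) = 0 ⇒ Sc is +3.

+3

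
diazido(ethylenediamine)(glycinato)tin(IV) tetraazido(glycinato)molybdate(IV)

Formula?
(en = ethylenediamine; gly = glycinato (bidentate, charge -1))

Cation [Sn…]: ligand charges -3, Sn(IV) ⇒ ion charge 1+.
Anion [Mo…]: ligand charges -5, Mo(IV) ⇒ ion charge 1−.
One 1+ cation balances one 1− anion.

[Sn(en)(gly)(N3)2][Mo(gly)(N3)4]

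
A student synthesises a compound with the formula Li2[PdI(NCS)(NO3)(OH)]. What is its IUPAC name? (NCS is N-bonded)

The 2 lithium counter-ions carry a total charge of +2, so each complex ion is 2−.
Ligand charges: 1×iodo (-1 each), 1×isothiocyanato (-1 each), 1×nitrato (-1 each), 1×hydroxo (-1 each); total -4. So Pd + (-4) = 2−, giving Pd = +2.
The complex ion is anionic, so palladium takes the -ate form palladate(II).

lithium hydroxoiodoisothiocyanatonitratopalladate(II)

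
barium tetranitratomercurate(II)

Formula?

Ba[Hg(NO3)4]

Ligands: 4 nitrato (NO3, -1). Ligand charge sum = -4.
With Hg in oxidation state +2, the complex ion is [Hg...]^2−.
Charge balance with barium (+2) requires 1 complex ion per 1 barium.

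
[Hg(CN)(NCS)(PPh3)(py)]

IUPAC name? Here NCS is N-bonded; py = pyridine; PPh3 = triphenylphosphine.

There is no counter-ion, so the complex is neutral overall.
Ligand charges: 1×isothiocyanato (-1 each), 1×cyano (-1 each), 1×pyridine (neutral), 1×triphenylphosphine (neutral); total -2. So Hg + (-2) = 0, giving Hg = +2.
Ligands are named alphabetically: cyano before isothiocyanato before pyridine before triphenylphosphine.

cyanoisothiocyanato(pyridine)(triphenylphosphine)mercury(II)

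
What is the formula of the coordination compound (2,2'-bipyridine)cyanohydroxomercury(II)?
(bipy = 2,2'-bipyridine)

[Hg(bipy)(CN)(OH)]

Ligands: 1 cyano (CN, -1), 1 hydroxo (OH, -1), 1 2,2'-bipyridine (bipy, neutral). Ligand charge sum = -2.
With Hg in oxidation state +2, the complex ion is [Hg...].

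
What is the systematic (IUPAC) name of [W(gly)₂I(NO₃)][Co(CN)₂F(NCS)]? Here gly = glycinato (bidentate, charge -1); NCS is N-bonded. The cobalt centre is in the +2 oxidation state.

Co is given as +2; the anion's ligand charges sum to -4, so the complex anion is 2−.
A 1:1 salt means the cation carries the equal and opposite charge, 2+.
Cation: ligand charges sum to -4; for the ion to be 2+, W = +6.

bis(glycinato)iodonitratotungsten(VI) dicyanofluoroisothiocyanatocobaltate(II)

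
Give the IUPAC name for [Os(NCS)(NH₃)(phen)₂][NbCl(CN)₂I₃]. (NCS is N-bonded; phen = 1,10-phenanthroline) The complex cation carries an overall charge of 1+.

The complex cation is given as 1+; its ligand charges sum to -1, so Os = +2.
A 1:1 salt means the anion carries the equal and opposite charge, 1−.
Anion: ligand charges sum to -6; for the ion to be 1−, Nb = +5.

ammineisothiocyanatobis(1,10-phenanthroline)osmium(II) chlorodicyanotriiodoniobate(V)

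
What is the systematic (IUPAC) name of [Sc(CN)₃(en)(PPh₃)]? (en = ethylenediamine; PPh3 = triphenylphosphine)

tricyano(ethylenediamine)(triphenylphosphine)scandium(III)

There is no counter-ion, so the complex is neutral overall.
Ligand charges: 3×cyano (-1 each), 1×ethylenediamine (neutral), 1×triphenylphosphine (neutral); total -3. So Sc + (-3) = 0, giving Sc = +3.
Ligands are named alphabetically: cyano before ethylenediamine before triphenylphosphine.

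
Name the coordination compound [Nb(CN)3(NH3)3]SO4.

triamminetricyanoniobium(V) sulfate

The 1 sulfate counter-ion carries a total charge of -2, so each complex ion is 2+.
Ligand charges: 3×cyano (-1 each), 3×ammine (neutral); total -3. So Nb + (-3) = 2+, giving Nb = +5.
Ligands are named alphabetically: ammine before cyano.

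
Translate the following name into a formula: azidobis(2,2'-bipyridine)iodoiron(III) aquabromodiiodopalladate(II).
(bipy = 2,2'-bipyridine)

Cation [Fe…]: ligand charges -2, Fe(III) ⇒ ion charge 1+.
Anion [Pd…]: ligand charges -3, Pd(II) ⇒ ion charge 1−.

[Fe(bipy)2I(N3)][PdBr(H2O)I2]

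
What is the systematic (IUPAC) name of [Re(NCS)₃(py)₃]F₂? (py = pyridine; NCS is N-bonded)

triisothiocyanatotris(pyridine)rhenium(V) fluoride

The 2 fluoride counter-ions carry a total charge of -2, so each complex ion is 2+.
Ligand charges: 3×pyridine (neutral), 3×isothiocyanato (-1 each); total -3. So Re + (-3) = 2+, giving Re = +5.
Ligands are named alphabetically: isothiocyanato before pyridine.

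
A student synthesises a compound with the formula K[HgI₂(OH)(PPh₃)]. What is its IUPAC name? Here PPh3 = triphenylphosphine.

potassium hydroxodiiodo(triphenylphosphine)mercurate(II)

The 1 potassium counter-ion carries a total charge of +1, so each complex ion is 1−.
Ligand charges: 1×hydroxo (-1 each), 2×iodo (-1 each), 1×triphenylphosphine (neutral); total -3. So Hg + (-3) = 1−, giving Hg = +2.
Ligands are named alphabetically: hydroxo before iodo before triphenylphosphine.
The complex ion is anionic, so mercury takes the -ate form mercurate(II).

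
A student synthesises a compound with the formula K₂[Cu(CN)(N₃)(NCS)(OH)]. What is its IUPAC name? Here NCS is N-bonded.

potassium azidocyanohydroxoisothiocyanatocuprate(II)

The 2 potassium counter-ions carry a total charge of +2, so each complex ion is 2−.
Ligand charges: 1×isothiocyanato (-1 each), 1×cyano (-1 each), 1×hydroxo (-1 each), 1×azido (-1 each); total -4. So Cu + (-4) = 2−, giving Cu = +2.
Ligands are named alphabetically: azido before cyano before hydroxo before isothiocyanato.
The complex ion is anionic, so copper takes the -ate form cuprate(II).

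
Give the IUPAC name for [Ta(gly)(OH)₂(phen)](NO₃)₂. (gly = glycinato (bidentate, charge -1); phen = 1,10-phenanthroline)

(glycinato)dihydroxo(1,10-phenanthroline)tantalum(V) nitrate

The 2 nitrate counter-ions carry a total charge of -2, so each complex ion is 2+.
Ligand charges: 2×hydroxo (-1 each), 1×glycinato (-1 each), 1×1,10-phenanthroline (neutral); total -3. So Ta + (-3) = 2+, giving Ta = +5.
Ligands are named alphabetically: glycinato before hydroxo before phenanthroline.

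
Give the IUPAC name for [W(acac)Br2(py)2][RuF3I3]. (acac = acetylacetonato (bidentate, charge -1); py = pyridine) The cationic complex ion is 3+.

(acetylacetonato)dibromobis(pyridine)tungsten(VI) trifluorotriiodoruthenate(III)

Both ions are complex: the cation is named first with the plain metal name, the anion second with the -ate form; each ion's ligands are alphabetised independently.
The complex cation is given as 3+; its ligand charges sum to -3, so W = +6.
A 1:1 salt means the anion carries the equal and opposite charge, 3−.
Anion: ligand charges sum to -6; for the ion to be 3−, Ru = +3.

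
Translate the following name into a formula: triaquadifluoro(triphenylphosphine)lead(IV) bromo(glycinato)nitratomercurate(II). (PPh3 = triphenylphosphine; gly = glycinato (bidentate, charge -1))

Cation [Pb…]: ligand charges -2, Pb(IV) ⇒ ion charge 2+.
Anion [Hg…]: ligand charges -3, Hg(II) ⇒ ion charge 1−.
One 2+ cation requires 2 of the 1− anion.

[PbF2(H2O)3(PPh3)][HgBr(gly)(NO3)]2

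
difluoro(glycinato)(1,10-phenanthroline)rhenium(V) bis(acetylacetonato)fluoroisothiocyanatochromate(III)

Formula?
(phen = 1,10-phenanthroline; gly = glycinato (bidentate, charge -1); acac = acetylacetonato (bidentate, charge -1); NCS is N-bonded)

[ReF2(gly)(phen)][Cr(acac)2F(NCS)]2

Cation [Re…]: ligand charges -3, Re(V) ⇒ ion charge 2+.
Anion [Cr…]: ligand charges -4, Cr(III) ⇒ ion charge 1−.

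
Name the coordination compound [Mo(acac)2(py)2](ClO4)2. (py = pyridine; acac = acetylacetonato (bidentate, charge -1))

bis(acetylacetonato)bis(pyridine)molybdenum(IV) perchlorate

The 2 perchlorate counter-ions carry a total charge of -2, so each complex ion is 2+.
Ligand charges: 2×pyridine (neutral), 2×acetylacetonato (-1 each); total -2. So Mo + (-2) = 2+, giving Mo = +4.
Ligands are named alphabetically: acetylacetonato before pyridine.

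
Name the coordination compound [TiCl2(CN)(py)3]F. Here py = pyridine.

The 1 fluoride counter-ion carries a total charge of -1, so each complex ion is 1+.
Ligand charges: 3×pyridine (neutral), 2×chloro (-1 each), 1×cyano (-1 each); total -3. So Ti + (-3) = 1+, giving Ti = +4.
Ligands are named alphabetically: chloro before cyano before pyridine.

dichlorocyanotris(pyridine)titanium(IV) fluoride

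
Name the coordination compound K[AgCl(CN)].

The 1 potassium counter-ion carries a total charge of +1, so each complex ion is 1−.
Ligand charges: 1×cyano (-1 each), 1×chloro (-1 each); total -2. So Ag + (-2) = 1−, giving Ag = +1.
The complex ion is anionic, so silver takes the -ate form argentate(I).

potassium chlorocyanoargentate(I)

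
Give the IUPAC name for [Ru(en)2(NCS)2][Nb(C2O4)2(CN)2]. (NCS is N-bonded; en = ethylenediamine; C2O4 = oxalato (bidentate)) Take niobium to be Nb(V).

Nb is given as +5; the anion's ligand charges sum to -6, so the complex anion is 1−.
A 1:1 salt means the cation carries the equal and opposite charge, 1+.
Cation: ligand charges sum to -2; for the ion to be 1+, Ru = +3.

bis(ethylenediamine)diisothiocyanatoruthenium(III) dicyanodioxalatoniobate(V)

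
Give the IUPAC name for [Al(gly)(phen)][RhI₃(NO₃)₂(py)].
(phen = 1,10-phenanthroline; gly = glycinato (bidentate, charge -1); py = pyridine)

(glycinato)(1,10-phenanthroline)aluminium(III) triiododinitrato(pyridine)rhodate(III)

Both ions are complex: the cation is named first with the plain metal name, the anion second with the -ate form; each ion's ligands are alphabetised independently.
Aluminium is always +3 in its complexes; the cation's ligand charges sum to -1, so the complex cation is 2+.
A 1:1 salt means the anion carries the equal and opposite charge, 2−.
Anion: ligand charges sum to -5; for the ion to be 2−, Rh = +3.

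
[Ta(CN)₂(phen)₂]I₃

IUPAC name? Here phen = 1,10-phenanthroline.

dicyanobis(1,10-phenanthroline)tantalum(V) iodide

The 3 iodide counter-ions carry a total charge of -3, so each complex ion is 3+.
Ligand charges: 2×1,10-phenanthroline (neutral), 2×cyano (-1 each); total -2. So Ta + (-2) = 3+, giving Ta = +5.
Ligands are named alphabetically: cyano before phenanthroline.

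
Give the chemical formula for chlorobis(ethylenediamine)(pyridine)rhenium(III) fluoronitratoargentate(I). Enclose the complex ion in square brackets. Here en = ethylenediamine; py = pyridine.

[ReCl(en)2(py)][AgF(NO3)]2

Cation [Re…]: ligand charges -1, Re(III) ⇒ ion charge 2+.
Anion [Ag…]: ligand charges -2, Ag(I) ⇒ ion charge 1−.
One 2+ cation requires 2 of the 1− anion.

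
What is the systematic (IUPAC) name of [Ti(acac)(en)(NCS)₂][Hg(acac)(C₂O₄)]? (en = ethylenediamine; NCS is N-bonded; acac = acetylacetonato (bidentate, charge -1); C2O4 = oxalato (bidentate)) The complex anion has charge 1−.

(acetylacetonato)(ethylenediamine)diisothiocyanatotitanium(IV) (acetylacetonato)oxalatomercurate(II)

The complex anion is given as 1−; its ligand charges sum to -3, so Hg = +2.
A 1:1 salt means the cation carries the equal and opposite charge, 1+.
Cation: ligand charges sum to -3; for the ion to be 1+, Ti = +4.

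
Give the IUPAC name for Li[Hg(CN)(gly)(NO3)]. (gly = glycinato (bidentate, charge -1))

lithium cyano(glycinato)nitratomercurate(II)

The 1 lithium counter-ion carries a total charge of +1, so each complex ion is 1−.
Ligand charges: 1×cyano (-1 each), 1×nitrato (-1 each), 1×glycinato (-1 each); total -3. So Hg + (-3) = 1−, giving Hg = +2.
The complex ion is anionic, so mercury takes the -ate form mercurate(II).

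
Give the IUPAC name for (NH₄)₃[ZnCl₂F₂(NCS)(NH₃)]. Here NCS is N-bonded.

The 3 ammonium counter-ions carry a total charge of +3, so each complex ion is 3−.
Ligand charges: 1×isothiocyanato (-1 each), 2×chloro (-1 each), 1×ammine (neutral), 2×fluoro (-1 each); total -5. So Zn + (-5) = 3−, giving Zn = +2.
The complex ion is anionic, so zinc takes the -ate form zincate(II).

ammonium amminedichlorodifluoroisothiocyanatozincate(II)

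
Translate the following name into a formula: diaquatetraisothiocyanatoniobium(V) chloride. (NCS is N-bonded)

Ligands: 2 aqua (H2O, neutral), 4 isothiocyanato (NCS, -1). Ligand charge sum = -4.
Charge balance with chloride (-1) requires 1 complex ion per 1 chloride.

[Nb(H2O)2(NCS)4]Cl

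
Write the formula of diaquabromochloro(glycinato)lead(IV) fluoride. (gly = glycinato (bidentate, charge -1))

Ligands: 1 bromo (Br, -1), 2 aqua (H2O, neutral), 1 chloro (Cl, -1), 1 glycinato (gly, -1). Ligand charge sum = -3.
With Pb in oxidation state +4, the complex ion is [Pb...]^1+.
Charge balance with fluoride (-1) requires 1 complex ion per 1 fluoride.

[PbBrCl(gly)(H2O)2]F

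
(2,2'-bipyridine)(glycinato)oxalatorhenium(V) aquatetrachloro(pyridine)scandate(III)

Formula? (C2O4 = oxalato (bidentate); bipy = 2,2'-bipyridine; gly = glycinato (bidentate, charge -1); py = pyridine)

[Re(bipy)(C2O4)(gly)][ScCl4(H2O)(py)]2

Cation [Re…]: ligand charges -3, Re(V) ⇒ ion charge 2+.
Anion [Sc…]: ligand charges -4, Sc(III) ⇒ ion charge 1−.
One 2+ cation requires 2 of the 1− anion.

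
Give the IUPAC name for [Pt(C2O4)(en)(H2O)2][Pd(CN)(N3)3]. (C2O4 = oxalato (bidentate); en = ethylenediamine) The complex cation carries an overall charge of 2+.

Both ions are complex: the cation is named first with the plain metal name, the anion second with the -ate form; each ion's ligands are alphabetised independently.
The complex cation is given as 2+; its ligand charges sum to -2, so Pt = +4.
A 1:1 salt means the anion carries the equal and opposite charge, 2−.
Anion: ligand charges sum to -4; for the ion to be 2−, Pd = +2.

diaqua(ethylenediamine)oxalatoplatinum(IV) triazidocyanopalladate(II)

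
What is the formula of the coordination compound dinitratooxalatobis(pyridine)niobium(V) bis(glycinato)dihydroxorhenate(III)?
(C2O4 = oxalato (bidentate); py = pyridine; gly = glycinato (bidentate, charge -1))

Cation [Nb…]: ligand charges -4, Nb(V) ⇒ ion charge 1+.
Anion [Re…]: ligand charges -4, Re(III) ⇒ ion charge 1−.
One 1+ cation balances one 1− anion.

[Nb(C2O4)(NO3)2(py)2][Re(gly)2(OH)2]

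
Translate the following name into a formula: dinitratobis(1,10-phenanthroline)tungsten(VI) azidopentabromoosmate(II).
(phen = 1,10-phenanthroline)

[W(NO3)2(phen)2][OsBr5(N3)]

Cation [W…]: ligand charges -2, W(VI) ⇒ ion charge 4+.
Anion [Os…]: ligand charges -6, Os(II) ⇒ ion charge 4−.
One 4+ cation balances one 4− anion.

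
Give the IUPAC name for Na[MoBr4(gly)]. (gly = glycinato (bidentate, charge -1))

sodium tetrabromo(glycinato)molybdate(IV)

The 1 sodium counter-ion carries a total charge of +1, so each complex ion is 1−.
Ligand charges: 1×glycinato (-1 each), 4×bromo (-1 each); total -5. So Mo + (-5) = 1−, giving Mo = +4.
The complex ion is anionic, so molybdenum takes the -ate form molybdate(IV).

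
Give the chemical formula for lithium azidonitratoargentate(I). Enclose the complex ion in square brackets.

Ligands: 1 nitrato (NO3, -1), 1 azido (N3, -1). Ligand charge sum = -2.
Charge balance with lithium (+1) requires 1 complex ion per 1 lithium.

Li[Ag(N3)(NO3)]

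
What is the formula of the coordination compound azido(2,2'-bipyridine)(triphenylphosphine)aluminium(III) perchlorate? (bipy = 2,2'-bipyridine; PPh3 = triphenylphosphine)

Ligands: 1 2,2'-bipyridine (bipy, neutral), 1 azido (N3, -1), 1 triphenylphosphine (PPh3, neutral). Ligand charge sum = -1.
With Al in oxidation state +3, the complex ion is [Al...]^2+.
Charge balance with perchlorate (-1) requires 1 complex ion per 2 perchlorate.

[Al(bipy)(N3)(PPh3)](ClO4)2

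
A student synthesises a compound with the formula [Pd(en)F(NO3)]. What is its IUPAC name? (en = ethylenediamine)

(ethylenediamine)fluoronitratopalladium(II)

There is no counter-ion, so the complex is neutral overall.
Ligand charges: 1×nitrato (-1 each), 1×ethylenediamine (neutral), 1×fluoro (-1 each); total -2. So Pd + (-2) = 0, giving Pd = +2.
Ligands are named alphabetically: ethylenediamine before fluoro before nitrato.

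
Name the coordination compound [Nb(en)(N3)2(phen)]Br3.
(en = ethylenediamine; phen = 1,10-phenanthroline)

diazido(ethylenediamine)(1,10-phenanthroline)niobium(V) bromide

The 3 bromide counter-ions carry a total charge of -3, so each complex ion is 3+.
Ligand charges: 1×ethylenediamine (neutral), 1×1,10-phenanthroline (neutral), 2×azido (-1 each); total -2. So Nb + (-2) = 3+, giving Nb = +5.
Ligands are named alphabetically: azido before ethylenediamine before phenanthroline.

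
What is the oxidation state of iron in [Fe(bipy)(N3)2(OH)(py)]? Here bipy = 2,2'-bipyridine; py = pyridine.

No counter-ion: the bracketed complex is neutral.
Ligand charges: 2×N3 = -2; 1×bipy neutral; 1×OH = -1; 1×py neutral; sum -3.
Fe + (-3) = 0 ⇒ Fe is +3.

+3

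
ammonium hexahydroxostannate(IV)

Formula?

(NH4)2[Sn(OH)6]

Ligands: 6 hydroxo (OH, -1). Ligand charge sum = -6.
With Sn in oxidation state +4, the complex ion is [Sn...]^2−.
Charge balance with ammonium (+1) requires 1 complex ion per 2 ammonium.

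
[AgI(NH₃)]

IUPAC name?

There is no counter-ion, so the complex is neutral overall.
Ligand charges: 1×iodo (-1 each), 1×ammine (neutral); total -1. So Ag + (-1) = 0, giving Ag = +1.
Ligands are named alphabetically: ammine before iodo.

ammineiodosilver(I)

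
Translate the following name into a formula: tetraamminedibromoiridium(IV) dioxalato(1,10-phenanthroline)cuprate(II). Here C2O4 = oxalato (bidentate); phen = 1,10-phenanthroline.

[IrBr2(NH3)4][Cu(C2O4)2(phen)]

Cation [Ir…]: ligand charges -2, Ir(IV) ⇒ ion charge 2+.
Anion [Cu…]: ligand charges -4, Cu(II) ⇒ ion charge 2−.
One 2+ cation balances one 2− anion.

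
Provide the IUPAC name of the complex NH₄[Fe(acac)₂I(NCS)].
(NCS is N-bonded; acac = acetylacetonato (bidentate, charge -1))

The 1 ammonium counter-ion carries a total charge of +1, so each complex ion is 1−.
Ligand charges: 1×iodo (-1 each), 1×isothiocyanato (-1 each), 2×acetylacetonato (-1 each); total -4. So Fe + (-4) = 1−, giving Fe = +3.
The complex ion is anionic, so iron takes the -ate form ferrate(III).

ammonium bis(acetylacetonato)iodoisothiocyanatoferrate(III)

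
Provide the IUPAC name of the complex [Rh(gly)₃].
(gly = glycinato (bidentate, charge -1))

There is no counter-ion, so the complex is neutral overall.
Ligand charges: 3×glycinato (-1 each); total -3. So Rh + (-3) = 0, giving Rh = +3.

tris(glycinato)rhodium(III)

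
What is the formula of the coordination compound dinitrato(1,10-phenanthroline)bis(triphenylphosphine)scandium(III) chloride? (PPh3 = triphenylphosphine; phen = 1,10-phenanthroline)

Ligands: 2 triphenylphosphine (PPh3, neutral), 1 1,10-phenanthroline (phen, neutral), 2 nitrato (NO3, -1). Ligand charge sum = -2.
With Sc in oxidation state +3, the complex ion is [Sc...]^1+.
Charge balance with chloride (-1) requires 1 complex ion per 1 chloride.

[Sc(NO3)2(phen)(PPh3)2]Cl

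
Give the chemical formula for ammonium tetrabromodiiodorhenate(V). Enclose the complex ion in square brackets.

NH4[ReBr4I2]

Ligands: 2 iodo (I, -1), 4 bromo (Br, -1). Ligand charge sum = -6.
With Re in oxidation state +5, the complex ion is [Re...]^1−.
Charge balance with ammonium (+1) requires 1 complex ion per 1 ammonium.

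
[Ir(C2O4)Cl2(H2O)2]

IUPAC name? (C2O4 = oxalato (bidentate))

diaquadichlorooxalatoiridium(IV)

There is no counter-ion, so the complex is neutral overall.
Ligand charges: 1×oxalato (-2 each), 2×aqua (neutral), 2×chloro (-1 each); total -4. So Ir + (-4) = 0, giving Ir = +4.
Ligands are named alphabetically: aqua before chloro before oxalato.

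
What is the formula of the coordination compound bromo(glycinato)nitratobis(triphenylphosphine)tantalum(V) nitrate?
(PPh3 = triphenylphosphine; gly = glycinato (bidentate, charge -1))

[TaBr(gly)(NO3)(PPh3)2](NO3)2

Ligands: 1 bromo (Br, -1), 2 triphenylphosphine (PPh3, neutral), 1 nitrato (NO3, -1), 1 glycinato (gly, -1). Ligand charge sum = -3.
With Ta in oxidation state +5, the complex ion is [Ta...]^2+.
Charge balance with nitrate (-1) requires 1 complex ion per 2 nitrate.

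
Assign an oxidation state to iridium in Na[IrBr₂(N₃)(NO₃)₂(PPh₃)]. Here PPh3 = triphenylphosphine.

1 sodium outside the brackets (+1 each) → the complex ion is 1−.
Ligand charges: 1×N3 = -1; 1×PPh3 neutral; 2×NO3 = -2; 2×Br = -2; sum -5.
Ir + (-5) = 1− ⇒ Ir is +4.

+4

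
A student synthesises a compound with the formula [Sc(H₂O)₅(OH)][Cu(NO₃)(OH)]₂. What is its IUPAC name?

pentaaquahydroxoscandium(III) hydroxonitratocuprate(I)

Scandium is always +3 in its complexes; the cation's ligand charges sum to -1, so the complex cation is 2+.
With 2 anions per cation, each anion must be 2/2 = 1−.
Anion: ligand charges sum to -2; for the ion to be 1−, Cu = +1.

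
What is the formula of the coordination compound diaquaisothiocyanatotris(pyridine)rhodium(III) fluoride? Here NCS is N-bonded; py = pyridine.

[Rh(H2O)2(NCS)(py)3]F2

Ligands: 1 isothiocyanato (NCS, -1), 3 pyridine (py, neutral), 2 aqua (H2O, neutral). Ligand charge sum = -1.
With Rh in oxidation state +3, the complex ion is [Rh...]^2+.
Charge balance with fluoride (-1) requires 1 complex ion per 2 fluoride.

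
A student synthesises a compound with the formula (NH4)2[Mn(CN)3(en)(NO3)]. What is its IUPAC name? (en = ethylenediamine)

ammonium tricyano(ethylenediamine)nitratomanganate(II)

The 2 ammonium counter-ions carry a total charge of +2, so each complex ion is 2−.
Ligand charges: 1×nitrato (-1 each), 3×cyano (-1 each), 1×ethylenediamine (neutral); total -4. So Mn + (-4) = 2−, giving Mn = +2.
Ligands are named alphabetically: cyano before ethylenediamine before nitrato.
The complex ion is anionic, so manganese takes the -ate form manganate(II).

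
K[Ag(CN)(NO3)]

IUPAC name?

potassium cyanonitratoargentate(I)

The 1 potassium counter-ion carries a total charge of +1, so each complex ion is 1−.
Ligand charges: 1×nitrato (-1 each), 1×cyano (-1 each); total -2. So Ag + (-2) = 1−, giving Ag = +1.
Ligands are named alphabetically: cyano before nitrato.
The complex ion is anionic, so silver takes the -ate form argentate(I).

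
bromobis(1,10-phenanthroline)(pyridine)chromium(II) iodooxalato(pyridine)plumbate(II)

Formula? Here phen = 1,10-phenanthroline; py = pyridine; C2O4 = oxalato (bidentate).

[CrBr(phen)2(py)][Pb(C2O4)I(py)]

Cation [Cr…]: ligand charges -1, Cr(II) ⇒ ion charge 1+.
Anion [Pb…]: ligand charges -3, Pb(II) ⇒ ion charge 1−.
One 1+ cation balances one 1− anion.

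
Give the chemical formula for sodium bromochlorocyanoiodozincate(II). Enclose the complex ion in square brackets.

Na2[ZnBrCl(CN)I]

Ligands: 1 cyano (CN, -1), 1 iodo (I, -1), 1 chloro (Cl, -1), 1 bromo (Br, -1). Ligand charge sum = -4.
Charge balance with sodium (+1) requires 1 complex ion per 2 sodium.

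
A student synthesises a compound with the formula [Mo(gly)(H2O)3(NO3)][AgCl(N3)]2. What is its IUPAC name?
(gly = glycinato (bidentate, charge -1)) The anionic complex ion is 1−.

triaqua(glycinato)nitratomolybdenum(IV) azidochloroargentate(I)

Both ions are complex: the cation is named first with the plain metal name, the anion second with the -ate form; each ion's ligands are alphabetised independently.
The complex anion is given as 1−; its ligand charges sum to -2, so Ag = +1.
With 2 anions per cation, the cation must be 2×1 = 2+.
Cation: ligand charges sum to -2; for the ion to be 2+, Mo = +4.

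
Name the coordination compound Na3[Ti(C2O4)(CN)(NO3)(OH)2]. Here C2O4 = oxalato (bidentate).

sodium cyanodihydroxonitratooxalatotitanate(III)

The 3 sodium counter-ions carry a total charge of +3, so each complex ion is 3−.
Ligand charges: 2×hydroxo (-1 each), 1×oxalato (-2 each), 1×nitrato (-1 each), 1×cyano (-1 each); total -6. So Ti + (-6) = 3−, giving Ti = +3.
Ligands are named alphabetically: cyano before hydroxo before nitrato before oxalato.
The complex ion is anionic, so titanium takes the -ate form titanate(III).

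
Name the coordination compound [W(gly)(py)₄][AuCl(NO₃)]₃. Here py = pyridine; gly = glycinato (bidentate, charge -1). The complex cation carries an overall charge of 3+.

(glycinato)tetrakis(pyridine)tungsten(IV) chloronitratoaurate(I)

Both ions are complex: the cation is named first with the plain metal name, the anion second with the -ate form; each ion's ligands are alphabetised independently.
The complex cation is given as 3+; its ligand charges sum to -1, so W = +4.
With 3 anions per cation, each anion must be 3/3 = 1−.
Anion: ligand charges sum to -2; for the ion to be 1−, Au = +1.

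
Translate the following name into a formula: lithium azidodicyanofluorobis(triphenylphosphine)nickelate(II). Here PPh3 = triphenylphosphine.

Ligands: 2 cyano (CN, -1), 1 fluoro (F, -1), 2 triphenylphosphine (PPh3, neutral), 1 azido (N3, -1). Ligand charge sum = -4.
With Ni in oxidation state +2, the complex ion is [Ni...]^2−.
Charge balance with lithium (+1) requires 1 complex ion per 2 lithium.

Li2[Ni(CN)2F(N3)(PPh3)2]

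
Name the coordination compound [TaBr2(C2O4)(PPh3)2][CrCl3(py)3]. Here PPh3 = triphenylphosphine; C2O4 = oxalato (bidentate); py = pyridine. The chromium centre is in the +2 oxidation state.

dibromooxalatobis(triphenylphosphine)tantalum(V) trichlorotris(pyridine)chromate(II)

Cr is given as +2; the anion's ligand charges sum to -3, so the complex anion is 1−.
A 1:1 salt means the cation carries the equal and opposite charge, 1+.
Cation: ligand charges sum to -4; for the ion to be 1+, Ta = +5.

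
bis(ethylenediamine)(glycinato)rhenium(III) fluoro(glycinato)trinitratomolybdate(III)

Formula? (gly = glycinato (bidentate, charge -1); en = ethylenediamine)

[Re(en)2(gly)][MoF(gly)(NO3)3]

Cation [Re…]: ligand charges -1, Re(III) ⇒ ion charge 2+.
Anion [Mo…]: ligand charges -5, Mo(III) ⇒ ion charge 2−.
One 2+ cation balances one 2− anion.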